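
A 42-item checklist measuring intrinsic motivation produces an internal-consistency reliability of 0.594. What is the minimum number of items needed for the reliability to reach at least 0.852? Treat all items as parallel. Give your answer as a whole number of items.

n = [0.852 × 0.406] / [0.594 × 0.148]
  = 0.345912 / 0.087912 = 3.9348
3.9348 × 42 = 165.26 → 166 items

166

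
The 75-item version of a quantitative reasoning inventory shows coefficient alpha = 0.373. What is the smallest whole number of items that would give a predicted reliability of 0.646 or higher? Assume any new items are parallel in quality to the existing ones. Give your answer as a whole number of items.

n = 0.646(1 − 0.373) / [0.373(1 − 0.646)]
n = 0.405042 / 0.132042 ≈ 3.0675
So the test needs 3.0675 × 75 ≈ 230.06 items; rounding up, 231.

231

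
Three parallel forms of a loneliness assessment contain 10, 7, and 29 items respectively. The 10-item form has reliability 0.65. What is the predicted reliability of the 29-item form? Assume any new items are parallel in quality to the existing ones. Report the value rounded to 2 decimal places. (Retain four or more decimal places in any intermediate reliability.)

Only the ratio of lengths matters: n = 29/10 = 2.9000
r_{29} = n·r / (1 + (n − 1)·r) = 1.8850 / 2.2350 ≈ 0.8434

0.84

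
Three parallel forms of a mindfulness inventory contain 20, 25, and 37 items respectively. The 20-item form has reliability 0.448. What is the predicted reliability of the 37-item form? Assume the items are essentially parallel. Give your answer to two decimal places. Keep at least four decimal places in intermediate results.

The 25-item form is not needed; work directly from the 20-item form with n = 37/20 = 1.8500.
r_{37} = n·r / (1 + (n − 1)·r) = 0.8288 / 1.3808 ≈ 0.6002

0.60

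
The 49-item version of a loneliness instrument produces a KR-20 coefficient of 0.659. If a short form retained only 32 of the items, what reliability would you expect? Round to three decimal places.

The new length is 32/49 = 0.6531 times the old.
By Spearman-Brown, r_new = n r / (1 + (n − 1) r).
r_new = 0.6531·0.659 / [1 + (0.6531 − 1)·0.659]
     = 0.4304 / 0.7714 = 0.5579

0.558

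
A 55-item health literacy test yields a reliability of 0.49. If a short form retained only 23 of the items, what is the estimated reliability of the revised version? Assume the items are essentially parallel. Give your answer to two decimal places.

0.29

The new length is 23/55 = 0.4182 times the old.
Spearman-Brown: r_new = n·r / (1 + (n − 1)·r)
r_new = 0.4182·0.49 / [1 + (0.4182 − 1)·0.49]
r_new = 0.2049 / 0.7149 ≈ 0.2866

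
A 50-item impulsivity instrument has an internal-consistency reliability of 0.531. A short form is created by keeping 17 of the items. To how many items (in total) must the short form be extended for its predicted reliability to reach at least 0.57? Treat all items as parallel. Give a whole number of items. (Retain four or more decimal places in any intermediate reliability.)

Short-form reliability: n = 17/50 = 0.3400; r_17 = n·r/(1+(n−1)r) ≈ 0.2780
Then solve for n' with r_old = 0.2780, r_target = 0.57: n' = 0.57(1 − 0.2780)/[0.2780(1 − 0.57)] = 3.4427
Total items = 3.4427 × 17 = 58.53, rounded up to 59.

59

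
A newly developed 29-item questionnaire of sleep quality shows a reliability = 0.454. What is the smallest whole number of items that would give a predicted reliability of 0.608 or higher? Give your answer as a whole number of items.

55

Invert Spearman-Brown to solve for n:
n = r_target (1 − r_old) / [ r_old (1 − r_target) ]
n = [0.608 × 0.546] / [0.454 × 0.392]
n = 0.331968 / 0.177968 ≈ 1.8653
So the test needs 1.8653 × 29 ≈ 54.09 items; rounding up, 55.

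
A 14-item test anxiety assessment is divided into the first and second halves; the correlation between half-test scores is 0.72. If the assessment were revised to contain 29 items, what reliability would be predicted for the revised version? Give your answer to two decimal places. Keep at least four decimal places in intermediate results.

First correct the split-half correlation to full-test reliability: r_full = 2 × 0.72 / (1 + 0.72) ≈ 0.8372
Then adjust to 29 items: n = 29/14 = 2.0714
r_new = n·r_full / (1 + (n − 1)·r_full) = 1.7342 / 1.8970 ≈ 0.9142

0.91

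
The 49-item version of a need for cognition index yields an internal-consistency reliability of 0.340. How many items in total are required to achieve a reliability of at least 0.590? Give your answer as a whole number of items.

n = 0.590 × (1 − 0.340) / [ 0.340 × (1 − 0.590) ]
  = 0.389400 / 0.139400 = 2.7934
2.7934 × 49 = 136.88 → 137 items

137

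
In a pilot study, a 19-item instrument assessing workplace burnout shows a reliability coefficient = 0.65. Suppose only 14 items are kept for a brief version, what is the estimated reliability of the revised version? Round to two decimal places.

0.58

The new length is 14/19 = 0.7368 times the old.
By Spearman-Brown, r_new = n r / (1 + (n − 1) r).
r_new = (0.7368 × 0.65) / (1 + (0.7368 − 1) × 0.65)
     = 0.4789 / 0.8289 = 0.5778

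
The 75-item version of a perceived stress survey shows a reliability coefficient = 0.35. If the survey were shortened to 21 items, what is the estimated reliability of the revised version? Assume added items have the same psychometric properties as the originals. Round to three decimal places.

Length ratio n = 21/75 = 0.28
By Spearman-Brown, r_new = n r / (1 + (n − 1) r).
r_new = 0.28·0.35 / [1 + (0.28 − 1)·0.35]
     = 0.0980 / 0.7480 = 0.1310

0.131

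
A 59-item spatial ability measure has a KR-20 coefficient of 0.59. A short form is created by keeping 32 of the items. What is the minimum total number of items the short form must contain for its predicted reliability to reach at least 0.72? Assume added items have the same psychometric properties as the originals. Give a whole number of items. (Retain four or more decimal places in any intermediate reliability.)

106

First, r for the 32-item form: n = 32/59 = 0.5424, so r_32 = 0.5424·0.59/(1 + (0.5424 − 1)·0.59) = 0.4384
Length factor from the short form to reach 0.72: n' = 0.72(1 − 0.4384) / [0.4384(1 − 0.72)] ≈ 3.2941
Items = 3.2941 × 32 ≈ 105.41 → 106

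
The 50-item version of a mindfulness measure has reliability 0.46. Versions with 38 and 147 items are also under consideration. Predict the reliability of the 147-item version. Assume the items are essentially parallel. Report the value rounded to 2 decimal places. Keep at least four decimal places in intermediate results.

The 38-item form is not needed; work directly from the 50-item form with n = 147/50 = 2.9400.
r_{147} = n·r / (1 + (n − 1)·r) = 1.3524 / 1.8924 ≈ 0.7146

0.71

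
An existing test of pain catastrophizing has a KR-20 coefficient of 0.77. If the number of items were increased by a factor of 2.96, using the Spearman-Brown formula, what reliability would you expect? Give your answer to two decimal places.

r_new = (2.96 × 0.77) / (1 + (2.96 − 1) × 0.77)
r_new = 2.2792 / 2.5092 ≈ 0.9083

0.91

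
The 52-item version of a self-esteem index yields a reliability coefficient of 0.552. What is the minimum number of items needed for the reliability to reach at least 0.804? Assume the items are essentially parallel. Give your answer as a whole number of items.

Invert Spearman-Brown to solve for n:
n = r_target (1 − r_old) / [ r_old (1 − r_target) ]
n = 0.804 × (1 − 0.552) / [ 0.552 × (1 − 0.804) ]
  = 0.360192 / 0.108192 = 3.3292
3.3292 × 52 = 173.12 → 174 items

174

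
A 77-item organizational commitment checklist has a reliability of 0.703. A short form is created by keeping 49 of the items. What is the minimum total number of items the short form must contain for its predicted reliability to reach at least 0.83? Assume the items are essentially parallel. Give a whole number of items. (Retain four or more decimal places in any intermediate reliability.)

Short-form reliability: n = 49/77 = 0.6364; r_49 = n·r/(1+(n−1)r) ≈ 0.6010
Length factor from the short form to reach 0.83: n' = 0.83(1 − 0.6010) / [0.6010(1 − 0.83)] ≈ 3.2414
Items = 3.2414 × 49 ≈ 158.83 → 159

159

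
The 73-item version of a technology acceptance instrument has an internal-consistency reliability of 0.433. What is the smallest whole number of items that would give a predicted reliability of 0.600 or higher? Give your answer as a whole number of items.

n = 0.600(1 − 0.433) / [0.433(1 − 0.600)]
n = 0.340200 / 0.173200 ≈ 1.9642
1.9642 × 73 = 143.39 → 144 items

144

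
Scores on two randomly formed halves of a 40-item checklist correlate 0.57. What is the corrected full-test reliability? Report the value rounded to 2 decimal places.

0.73

The full test is twice the length of either half (n = 2).
r_full = 2r_hh / (1 + r_hh) = 2 × 0.57 / (1 + 0.57)
r_full = 1.1400 / 1.5700 ≈ 0.7261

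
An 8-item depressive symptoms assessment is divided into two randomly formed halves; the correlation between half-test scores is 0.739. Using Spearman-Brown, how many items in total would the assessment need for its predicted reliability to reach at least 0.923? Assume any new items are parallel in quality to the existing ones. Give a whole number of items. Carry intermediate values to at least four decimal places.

17

Corrected full-test reliability: r_full = 2 × 0.739 / (1 + 0.739) ≈ 0.8499
Solve Spearman-Brown for n: n = 0.923(1 − 0.8499) / [0.8499(1 − 0.923)] = 2.1170
Items = 2.1170 × 8 ≈ 16.94 → 17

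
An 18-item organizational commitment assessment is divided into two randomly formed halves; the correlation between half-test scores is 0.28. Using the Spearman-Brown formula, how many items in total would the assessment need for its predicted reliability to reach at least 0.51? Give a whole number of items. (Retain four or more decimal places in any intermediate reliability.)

r_full = 2(0.28)/(1 + 0.28) = 0.4375
Solve Spearman-Brown for n: n = 0.51(1 − 0.4375) / [0.4375(1 − 0.51)] = 1.3382
Required items = 1.3382 × 18 = 24.09, so 25 items.

25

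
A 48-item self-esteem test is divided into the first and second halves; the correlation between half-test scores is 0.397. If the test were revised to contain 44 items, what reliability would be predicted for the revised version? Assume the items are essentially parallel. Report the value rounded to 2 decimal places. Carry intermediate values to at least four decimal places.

0.55

Spearman-Brown correction (n = 2): r_full = 2·0.397/(1 + 0.397) = 0.5684
Then adjust to 44 items: n = 44/48 = 0.9167
r_new = n·r_full / (1 + (n − 1)·r_full) = 0.5211 / 0.9527 ≈ 0.5470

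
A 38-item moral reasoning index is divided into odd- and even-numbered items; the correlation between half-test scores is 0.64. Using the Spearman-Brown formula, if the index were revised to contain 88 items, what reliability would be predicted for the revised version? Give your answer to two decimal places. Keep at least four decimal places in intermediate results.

First correct the split-half correlation to full-test reliability: r_full = 2 × 0.64 / (1 + 0.64) ≈ 0.7805
Length factor from 38 to 88 items: n = 88/38 = 2.3158
r_new = n·r_full / (1 + (n − 1)·r_full) = 1.8075 / 2.0270 ≈ 0.8917

0.89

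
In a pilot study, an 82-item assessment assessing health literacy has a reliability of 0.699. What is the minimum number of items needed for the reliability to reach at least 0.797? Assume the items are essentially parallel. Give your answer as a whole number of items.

Rearranging the Spearman-Brown formula for n,
n = r*(1 − r) / [ r (1 − r*) ]
n = 0.797(1 − 0.699) / [0.699(1 − 0.797)]
n = 0.239897 / 0.141897 ≈ 1.6906
Items needed = n × 82 = 1.6906 × 82 ≈ 138.63 → round up to 139

139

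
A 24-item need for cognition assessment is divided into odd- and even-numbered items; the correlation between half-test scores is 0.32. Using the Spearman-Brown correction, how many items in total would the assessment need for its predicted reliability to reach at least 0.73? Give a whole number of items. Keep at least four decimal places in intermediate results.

69

Corrected full-test reliability: r_full = 2 × 0.32 / (1 + 0.32) ≈ 0.4848
Solve Spearman-Brown for n: n = 0.73(1 − 0.4848) / [0.4848(1 − 0.73)] = 2.8732
Items = 2.8732 × 24 ≈ 68.96 → 69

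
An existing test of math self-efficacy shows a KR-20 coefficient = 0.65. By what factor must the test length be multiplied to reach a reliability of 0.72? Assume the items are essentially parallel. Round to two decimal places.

1.38

Rearranging the Spearman-Brown formula for n,
n = r_target (1 − r_old) / [ r_old (1 − r_target) ]
n = 0.72 × (1 − 0.65) / [ 0.65 × (1 − 0.72) ]
  = 0.2520 / 0.1820 = 1.3846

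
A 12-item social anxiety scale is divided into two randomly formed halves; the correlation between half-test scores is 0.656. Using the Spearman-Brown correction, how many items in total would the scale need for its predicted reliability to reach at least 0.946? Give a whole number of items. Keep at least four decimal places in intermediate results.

56

r_full = 2(0.656)/(1 + 0.656) = 0.7923
Solve Spearman-Brown for n: n = 0.946(1 − 0.7923) / [0.7923(1 − 0.946)] = 4.5924
Items = 4.5924 × 12 ≈ 55.11 → 56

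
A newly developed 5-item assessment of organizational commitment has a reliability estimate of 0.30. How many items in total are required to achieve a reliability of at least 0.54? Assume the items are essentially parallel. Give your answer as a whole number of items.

Spearman-Brown solved for the length factor n:
n = r*(1 − r) / [ r (1 − r*) ]
n = 0.54(1 − 0.30) / [0.30(1 − 0.54)]
n = 0.3780 / 0.1380 ≈ 2.7391
Items needed = n × 5 = 2.7391 × 5 ≈ 13.70 → round up to 14

14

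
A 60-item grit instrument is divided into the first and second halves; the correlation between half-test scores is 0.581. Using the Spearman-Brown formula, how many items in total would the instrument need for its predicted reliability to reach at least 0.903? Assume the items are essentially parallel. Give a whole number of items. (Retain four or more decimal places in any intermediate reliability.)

Corrected full-test reliability: r_full = 2 × 0.581 / (1 + 0.581) ≈ 0.7350
n = r_tgt(1 − r_full) / [r_full(1 − r_tgt)] = 0.903 × 0.2650 / (0.7350 × 0.097) ≈ 3.3564
Items = 3.3564 × 60 ≈ 201.38 → 202

202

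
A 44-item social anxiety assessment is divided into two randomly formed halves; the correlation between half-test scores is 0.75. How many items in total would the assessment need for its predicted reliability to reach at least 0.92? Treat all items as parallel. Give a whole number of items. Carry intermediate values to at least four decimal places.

r_full = 2(0.75)/(1 + 0.75) = 0.8571
n = r_tgt(1 − r_full) / [r_full(1 − r_tgt)] = 0.92 × 0.1429 / (0.8571 × 0.08) ≈ 1.9173
Required items = 1.9173 × 44 = 84.36, so 85 items.

85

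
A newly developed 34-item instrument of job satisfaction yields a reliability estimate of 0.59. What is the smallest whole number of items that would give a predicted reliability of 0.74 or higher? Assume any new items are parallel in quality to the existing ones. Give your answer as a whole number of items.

68

Rearranging the Spearman-Brown formula for n,
n = r_target (1 − r_old) / [ r_old (1 − r_target) ]
n = 0.74 × (1 − 0.59) / [ 0.59 × (1 − 0.74) ]
  = 0.3034 / 0.1534 = 1.9778
1.9778 × 34 = 67.25 → 68 items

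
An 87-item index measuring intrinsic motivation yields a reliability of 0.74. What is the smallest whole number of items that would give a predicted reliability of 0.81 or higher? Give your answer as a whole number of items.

Spearman-Brown solved for the length factor n:
n = r*(1 − r) / [ r (1 − r*) ]
n = 0.81 × (1 − 0.74) / [ 0.74 × (1 − 0.81) ]
n = 0.2106 / 0.1406 ≈ 1.4979
So the test needs 1.4979 × 87 ≈ 130.32 items; rounding up, 131.

131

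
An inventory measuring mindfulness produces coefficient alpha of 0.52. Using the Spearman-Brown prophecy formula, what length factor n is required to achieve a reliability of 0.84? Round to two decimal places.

Rearranging the Spearman-Brown formula for n,
n = r_target (1 − r_old) / [ r_old (1 − r_target) ]
n = 0.84(1 − 0.52) / [0.52(1 − 0.84)]
  = 0.4032 / 0.0832 = 4.8462

4.85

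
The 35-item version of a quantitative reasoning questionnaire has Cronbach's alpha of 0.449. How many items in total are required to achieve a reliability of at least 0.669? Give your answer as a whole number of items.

87

Invert Spearman-Brown to solve for n:
n = r*(1 − r) / [ r (1 − r*) ]
n = 0.669(1 − 0.449) / [0.449(1 − 0.669)]
  = 0.368619 / 0.148619 = 2.4803
So the test needs 2.4803 × 35 ≈ 86.81 items; rounding up, 87.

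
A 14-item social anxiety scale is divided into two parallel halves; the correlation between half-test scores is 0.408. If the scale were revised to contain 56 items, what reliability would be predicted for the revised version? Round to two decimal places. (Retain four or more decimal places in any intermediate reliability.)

0.85

Spearman-Brown correction (n = 2): r_full = 2·0.408/(1 + 0.408) = 0.5795
Length factor from 14 to 56 items: n = 56/14 = 4.0000
r_new = n·r_full / (1 + (n − 1)·r_full) = 2.3180 / 2.7385 ≈ 0.8464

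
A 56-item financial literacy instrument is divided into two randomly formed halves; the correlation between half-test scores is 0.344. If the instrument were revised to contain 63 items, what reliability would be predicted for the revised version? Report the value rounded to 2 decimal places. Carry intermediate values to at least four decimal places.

Full-test reliability from the split-half r: r_full = 2(0.344)/(1 + 0.344) = 0.5119
Then adjust to 63 items: n = 63/56 = 1.1250
r_new = n·r_full / (1 + (n − 1)·r_full) = 0.5759 / 1.0640 ≈ 0.5413

0.54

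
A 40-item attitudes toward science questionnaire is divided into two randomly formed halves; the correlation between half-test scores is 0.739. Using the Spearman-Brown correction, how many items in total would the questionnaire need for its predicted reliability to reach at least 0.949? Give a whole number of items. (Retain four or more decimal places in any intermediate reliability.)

Corrected full-test reliability: r_full = 2 × 0.739 / (1 + 0.739) ≈ 0.8499
Solve Spearman-Brown for n: n = 0.949(1 − 0.8499) / [0.8499(1 − 0.949)] = 3.2863
Items = 3.2863 × 40 ≈ 131.45 → 132

132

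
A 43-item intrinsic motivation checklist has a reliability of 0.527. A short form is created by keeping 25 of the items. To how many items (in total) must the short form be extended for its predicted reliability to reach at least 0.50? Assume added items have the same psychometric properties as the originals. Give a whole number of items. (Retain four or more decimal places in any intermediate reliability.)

39

First, r for the 25-item form: n = 25/43 = 0.5814, so r_25 = 0.5814·0.527/(1 + (0.5814 − 1)·0.527) = 0.3931
Then solve for n' with r_old = 0.3931, r_target = 0.50: n' = 0.50(1 − 0.3931)/[0.3931(1 − 0.50)] = 1.5439
Items = 1.5439 × 25 ≈ 38.60 → 39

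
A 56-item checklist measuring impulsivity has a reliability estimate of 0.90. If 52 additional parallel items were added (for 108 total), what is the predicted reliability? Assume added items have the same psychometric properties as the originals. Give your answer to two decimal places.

n = 108/56 = 1.9286
Spearman-Brown: r_new = n·r / (1 + (n − 1)·r)
r_new = (1.9286 × 0.90) / (1 + (1.9286 − 1) × 0.90)
r_new = 1.7357 / 1.8357 ≈ 0.9455

0.95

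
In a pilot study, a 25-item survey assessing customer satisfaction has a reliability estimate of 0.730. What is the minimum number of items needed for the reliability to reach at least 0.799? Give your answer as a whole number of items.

37

n = [0.799 × 0.270] / [0.730 × 0.201]
  = 0.215730 / 0.146730 = 1.4703
So the test needs 1.4703 × 25 ≈ 36.76 items; rounding up, 37.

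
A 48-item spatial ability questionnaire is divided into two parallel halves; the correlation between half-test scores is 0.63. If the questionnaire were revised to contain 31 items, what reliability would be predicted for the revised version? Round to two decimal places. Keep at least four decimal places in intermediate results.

0.69

Full-test reliability from the split-half r: r_full = 2(0.63)/(1 + 0.63) = 0.7730
Length factor from 48 to 31 items: n = 31/48 = 0.6458
r_new = n·r_full / (1 + (n − 1)·r_full) = 0.4992 / 0.7262 ≈ 0.6874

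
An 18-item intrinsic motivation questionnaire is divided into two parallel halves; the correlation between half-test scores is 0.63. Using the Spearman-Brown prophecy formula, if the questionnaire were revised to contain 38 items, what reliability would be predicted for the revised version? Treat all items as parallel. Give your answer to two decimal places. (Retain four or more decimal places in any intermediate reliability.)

0.88

Full-test reliability from the split-half r: r_full = 2(0.63)/(1 + 0.63) = 0.7730
Length factor from 18 to 38 items: n = 38/18 = 2.1111
r_new = n·r_full / (1 + (n − 1)·r_full) = 1.6319 / 1.8589 ≈ 0.8779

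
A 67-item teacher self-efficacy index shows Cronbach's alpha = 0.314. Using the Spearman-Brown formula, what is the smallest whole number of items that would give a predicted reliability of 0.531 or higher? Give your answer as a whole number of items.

166

n = 0.531 × (1 − 0.314) / [ 0.314 × (1 − 0.531) ]
n = 0.364266 / 0.147266 ≈ 2.4735
2.4735 × 67 = 165.72 → 166 items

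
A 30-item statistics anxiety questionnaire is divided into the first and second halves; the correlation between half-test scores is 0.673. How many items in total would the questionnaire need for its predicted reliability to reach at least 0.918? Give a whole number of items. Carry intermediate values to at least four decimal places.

Corrected full-test reliability: r_full = 2 × 0.673 / (1 + 0.673) ≈ 0.8045
n = r_tgt(1 − r_full) / [r_full(1 − r_tgt)] = 0.918 × 0.1955 / (0.8045 × 0.082) ≈ 2.7205
Items = 2.7205 × 30 ≈ 81.61 → 82

82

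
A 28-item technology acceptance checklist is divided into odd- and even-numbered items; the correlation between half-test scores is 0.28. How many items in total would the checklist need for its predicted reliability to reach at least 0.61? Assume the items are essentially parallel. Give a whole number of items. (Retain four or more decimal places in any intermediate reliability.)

57

Corrected full-test reliability: r_full = 2 × 0.28 / (1 + 0.28) ≈ 0.4375
Solve Spearman-Brown for n: n = 0.61(1 − 0.4375) / [0.4375(1 − 0.61)] = 2.0110
Items = 2.0110 × 28 ≈ 56.31 → 57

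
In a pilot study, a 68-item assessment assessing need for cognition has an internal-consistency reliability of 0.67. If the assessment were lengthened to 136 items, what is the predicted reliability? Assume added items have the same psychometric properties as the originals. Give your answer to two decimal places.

The new length is 136/68 = 2 times the old.
r_new = 2·0.67 / [1 + (2 − 1)·0.67]
     = 1.3400 / 1.6700 = 0.8024

0.80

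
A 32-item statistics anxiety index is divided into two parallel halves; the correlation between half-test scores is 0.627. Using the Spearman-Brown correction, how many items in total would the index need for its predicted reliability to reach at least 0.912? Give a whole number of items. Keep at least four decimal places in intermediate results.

99

Corrected full-test reliability: r_full = 2 × 0.627 / (1 + 0.627) ≈ 0.7707
n = r_tgt(1 − r_full) / [r_full(1 − r_tgt)] = 0.912 × 0.2293 / (0.7707 × 0.088) ≈ 3.0834
Required items = 3.0834 × 32 = 98.67, so 99 items.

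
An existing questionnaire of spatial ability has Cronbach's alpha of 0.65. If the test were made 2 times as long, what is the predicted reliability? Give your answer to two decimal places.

Apply the Spearman-Brown prophecy formula, r' = nr / [1 + (n − 1)r]:
r_new = (2 × 0.65) / (1 + (2 − 1) × 0.65)
r_new = 1.3000 / 1.6500 ≈ 0.7879

0.79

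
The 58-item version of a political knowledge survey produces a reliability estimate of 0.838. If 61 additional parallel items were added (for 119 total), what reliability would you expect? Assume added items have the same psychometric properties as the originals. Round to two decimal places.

The new length is 119/58 = 2.0517 times the old.
r_new = 2.0517·0.838 / [1 + (2.0517 − 1)·0.838]
r_new = 1.7193 / 1.8813 ≈ 0.9139

0.91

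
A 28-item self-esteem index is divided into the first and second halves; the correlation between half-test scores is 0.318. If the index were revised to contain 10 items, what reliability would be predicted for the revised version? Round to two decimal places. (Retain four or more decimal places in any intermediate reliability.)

0.25

First correct the split-half correlation to full-test reliability: r_full = 2 × 0.318 / (1 + 0.318) ≈ 0.4825
Then adjust to 10 items: n = 10/28 = 0.3571
r_new = n·r_full / (1 + (n − 1)·r_full) = 0.1723 / 0.6898 ≈ 0.2498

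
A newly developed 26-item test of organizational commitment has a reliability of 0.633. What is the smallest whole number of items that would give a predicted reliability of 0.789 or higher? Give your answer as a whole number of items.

Rearranging the Spearman-Brown formula for n,
n = r_target (1 − r_old) / [ r_old (1 − r_target) ]
n = 0.789 × (1 − 0.633) / [ 0.633 × (1 − 0.789) ]
  = 0.289563 / 0.133563 = 2.1680
2.1680 × 26 = 56.37 → 57 items

57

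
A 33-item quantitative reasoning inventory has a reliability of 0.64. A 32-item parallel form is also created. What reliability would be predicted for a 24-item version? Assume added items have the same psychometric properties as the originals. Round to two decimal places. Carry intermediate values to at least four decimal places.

0.56

Only the ratio of lengths matters: n = 24/33 = 0.7273
r_{24} = n·r / (1 + (n − 1)·r) = 0.4655 / 0.8255 ≈ 0.5639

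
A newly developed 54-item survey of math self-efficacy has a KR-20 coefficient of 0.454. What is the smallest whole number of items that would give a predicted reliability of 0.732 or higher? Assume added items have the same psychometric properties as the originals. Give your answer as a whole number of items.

n = 0.732(1 − 0.454) / [0.454(1 − 0.732)]
n = 0.399672 / 0.121672 ≈ 3.2848
3.2848 × 54 = 177.38 → 178 items

178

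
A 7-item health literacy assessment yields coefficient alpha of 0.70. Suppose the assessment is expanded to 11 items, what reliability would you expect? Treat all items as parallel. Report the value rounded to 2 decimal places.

0.79

n = 11/7 = 1.5714
Spearman-Brown: r_new = n·r / (1 + (n − 1)·r)
r_new = 1.5714·0.70 / [1 + (1.5714 − 1)·0.70]
     = 1.1000 / 1.4000 = 0.7857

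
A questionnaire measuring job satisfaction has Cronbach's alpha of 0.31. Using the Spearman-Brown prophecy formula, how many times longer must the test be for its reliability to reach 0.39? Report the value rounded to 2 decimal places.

1.42

Rearranging the Spearman-Brown formula for n,
n = r_target (1 − r_old) / [ r_old (1 − r_target) ]
n = [0.39 × 0.69] / [0.31 × 0.61]
n = 0.2691 / 0.1891 ≈ 1.4231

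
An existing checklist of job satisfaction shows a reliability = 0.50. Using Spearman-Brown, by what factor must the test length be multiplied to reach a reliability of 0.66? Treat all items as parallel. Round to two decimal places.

1.94

n = 0.66 × (1 − 0.50) / [ 0.50 × (1 − 0.66) ]
  = 0.3300 / 0.1700 = 1.9412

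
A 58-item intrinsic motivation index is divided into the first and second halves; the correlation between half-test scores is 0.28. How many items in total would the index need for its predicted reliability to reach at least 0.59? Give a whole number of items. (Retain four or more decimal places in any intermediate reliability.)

r_full = 2(0.28)/(1 + 0.28) = 0.4375
Solve Spearman-Brown for n: n = 0.59(1 − 0.4375) / [0.4375(1 − 0.59)] = 1.8502
Items = 1.8502 × 58 ≈ 107.31 → 108

108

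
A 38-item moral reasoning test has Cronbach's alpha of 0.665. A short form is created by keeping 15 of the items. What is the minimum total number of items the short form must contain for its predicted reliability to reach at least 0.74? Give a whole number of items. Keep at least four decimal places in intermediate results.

55

Short-form reliability: n = 15/38 = 0.3947; r_15 = n·r/(1+(n−1)r) ≈ 0.4393
Length factor from the short form to reach 0.74: n' = 0.74(1 − 0.4393) / [0.4393(1 − 0.74)] ≈ 3.6327
Total items = 3.6327 × 15 = 54.49, rounded up to 55.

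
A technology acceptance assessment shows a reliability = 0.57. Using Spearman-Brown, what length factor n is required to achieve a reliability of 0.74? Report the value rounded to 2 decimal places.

Invert Spearman-Brown to solve for n:
n = r*(1 − r) / [ r (1 − r*) ]
n = 0.74 × (1 − 0.57) / [ 0.57 × (1 − 0.74) ]
n = 0.3182 / 0.1482 ≈ 2.1471

2.15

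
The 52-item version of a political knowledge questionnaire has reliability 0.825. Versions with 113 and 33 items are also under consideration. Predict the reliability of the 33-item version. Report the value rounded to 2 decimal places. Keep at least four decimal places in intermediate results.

The 113-item form is not needed; work directly from the 52-item form with n = 33/52 = 0.6346.
r_{33} = n·r / (1 + (n − 1)·r) = 0.5235 / 0.6985 ≈ 0.7495

0.75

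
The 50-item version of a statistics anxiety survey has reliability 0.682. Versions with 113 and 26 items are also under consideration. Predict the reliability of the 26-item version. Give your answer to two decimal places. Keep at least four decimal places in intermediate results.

Only the ratio of lengths matters: n = 26/50 = 0.5200
r_{26} = n·r / (1 + (n − 1)·r) = 0.3546 / 0.6726 ≈ 0.5272

0.53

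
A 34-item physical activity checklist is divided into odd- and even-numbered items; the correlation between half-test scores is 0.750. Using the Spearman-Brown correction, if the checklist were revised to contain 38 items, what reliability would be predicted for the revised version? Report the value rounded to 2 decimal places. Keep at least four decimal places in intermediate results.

Spearman-Brown correction (n = 2): r_full = 2·0.750/(1 + 0.750) = 0.8571
Then adjust to 38 items: n = 38/34 = 1.1176
r_new = n·r_full / (1 + (n − 1)·r_full) = 0.9579 / 1.1008 ≈ 0.8702

0.87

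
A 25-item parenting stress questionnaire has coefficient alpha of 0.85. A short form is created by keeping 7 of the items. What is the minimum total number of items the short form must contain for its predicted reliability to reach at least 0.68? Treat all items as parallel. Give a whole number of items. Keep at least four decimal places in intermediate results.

10

Short-form reliability: n = 7/25 = 0.2800; r_7 = n·r/(1+(n−1)r) ≈ 0.6134
Then solve for n' with r_old = 0.6134, r_target = 0.68: n' = 0.68(1 − 0.6134)/[0.6134(1 − 0.68)] = 1.3393
Items = 1.3393 × 7 ≈ 9.38 → 10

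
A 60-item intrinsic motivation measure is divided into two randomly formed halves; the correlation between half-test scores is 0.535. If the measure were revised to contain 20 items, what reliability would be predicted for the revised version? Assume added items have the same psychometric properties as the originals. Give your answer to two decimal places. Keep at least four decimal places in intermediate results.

Spearman-Brown correction (n = 2): r_full = 2·0.535/(1 + 0.535) = 0.6971
Length factor from 60 to 20 items: n = 20/60 = 0.3333
r_new = n·r_full / (1 + (n − 1)·r_full) = 0.2323 / 0.5352 ≈ 0.4340

0.43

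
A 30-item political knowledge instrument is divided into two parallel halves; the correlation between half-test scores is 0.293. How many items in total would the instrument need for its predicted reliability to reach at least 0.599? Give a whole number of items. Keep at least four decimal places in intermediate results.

r_full = 2(0.293)/(1 + 0.293) = 0.4532
n = r_tgt(1 − r_full) / [r_full(1 − r_tgt)] = 0.599 × 0.5468 / (0.4532 × 0.401) ≈ 1.8023
Items = 1.8023 × 30 ≈ 54.07 → 55

55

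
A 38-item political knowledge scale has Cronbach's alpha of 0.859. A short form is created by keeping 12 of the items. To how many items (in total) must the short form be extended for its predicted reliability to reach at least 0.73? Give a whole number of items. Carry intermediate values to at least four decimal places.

First, r for the 12-item form: n = 12/38 = 0.3158, so r_12 = 0.3158·0.859/(1 + (0.3158 − 1)·0.859) = 0.6580
Length factor from the short form to reach 0.73: n' = 0.73(1 − 0.6580) / [0.6580(1 − 0.73)] ≈ 1.4053
Total items = 1.4053 × 12 = 16.86, rounded up to 17.

17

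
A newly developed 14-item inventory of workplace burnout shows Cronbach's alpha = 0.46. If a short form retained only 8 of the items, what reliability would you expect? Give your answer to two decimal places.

The new length is 8/14 = 0.5714 times the old.
Apply the Spearman-Brown prophecy formula, r' = nr / [1 + (n − 1)r]:
r_new = (0.5714 × 0.46) / (1 + (0.5714 − 1) × 0.46)
r_new = 0.2628 / 0.8028 ≈ 0.3274

0.33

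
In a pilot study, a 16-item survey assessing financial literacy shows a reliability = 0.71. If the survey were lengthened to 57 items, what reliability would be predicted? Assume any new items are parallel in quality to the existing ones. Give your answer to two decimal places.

0.90

The new length is 57/16 = 3.5625 times the old.
r_new = 3.5625·0.71 / [1 + (3.5625 − 1)·0.71]
     = 2.5294 / 2.8194 = 0.8971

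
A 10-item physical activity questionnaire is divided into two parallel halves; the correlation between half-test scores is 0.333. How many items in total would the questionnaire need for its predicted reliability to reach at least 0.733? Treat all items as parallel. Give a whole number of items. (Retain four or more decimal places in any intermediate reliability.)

r_full = 2(0.333)/(1 + 0.333) = 0.4996
Solve Spearman-Brown for n: n = 0.733(1 − 0.4996) / [0.4996(1 − 0.733)] = 2.7497
Items = 2.7497 × 10 ≈ 27.50 → 28

28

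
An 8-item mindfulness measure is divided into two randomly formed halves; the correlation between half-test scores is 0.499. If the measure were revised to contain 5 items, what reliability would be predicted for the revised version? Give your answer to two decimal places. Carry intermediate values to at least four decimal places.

First correct the split-half correlation to full-test reliability: r_full = 2 × 0.499 / (1 + 0.499) ≈ 0.6658
Length factor from 8 to 5 items: n = 5/8 = 0.6250
r_new = n·r_full / (1 + (n − 1)·r_full) = 0.4161 / 0.7503 ≈ 0.5546

0.55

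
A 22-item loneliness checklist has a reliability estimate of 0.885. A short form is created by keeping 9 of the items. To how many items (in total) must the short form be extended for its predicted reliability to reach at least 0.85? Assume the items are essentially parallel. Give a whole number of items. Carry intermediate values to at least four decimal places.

First, r for the 9-item form: n = 9/22 = 0.4091, so r_9 = 0.4091·0.885/(1 + (0.4091 − 1)·0.885) = 0.7589
Length factor from the short form to reach 0.85: n' = 0.85(1 − 0.7589) / [0.7589(1 − 0.85)] ≈ 1.8003
Items = 1.8003 × 9 ≈ 16.20 → 17

17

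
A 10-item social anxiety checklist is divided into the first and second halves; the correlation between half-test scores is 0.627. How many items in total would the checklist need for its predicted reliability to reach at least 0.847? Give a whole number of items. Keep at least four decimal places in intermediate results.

17

Corrected full-test reliability: r_full = 2 × 0.627 / (1 + 0.627) ≈ 0.7707
Solve Spearman-Brown for n: n = 0.847(1 − 0.7707) / [0.7707(1 − 0.847)] = 1.6471
Required items = 1.6471 × 10 = 16.47, so 17 items.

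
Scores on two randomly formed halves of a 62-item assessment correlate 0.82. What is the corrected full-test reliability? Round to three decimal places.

0.901

Apply the Spearman-Brown correction with n = 2:
r_full = 2(0.82) / (1 + 0.82)
       = 1.6400 / 1.8200 = 0.9011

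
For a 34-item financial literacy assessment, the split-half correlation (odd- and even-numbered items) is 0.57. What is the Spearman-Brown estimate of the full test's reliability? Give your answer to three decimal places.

The full test is twice the length of either half (n = 2).
r_full = 2(0.57) / (1 + 0.57)
r_full = 1.1400 / 1.5700 ≈ 0.7261

0.726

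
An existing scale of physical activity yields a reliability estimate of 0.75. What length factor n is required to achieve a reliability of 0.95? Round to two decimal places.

n = 0.95 × (1 − 0.75) / [ 0.75 × (1 − 0.95) ]
n = 0.2375 / 0.0375 ≈ 6.3333

6.33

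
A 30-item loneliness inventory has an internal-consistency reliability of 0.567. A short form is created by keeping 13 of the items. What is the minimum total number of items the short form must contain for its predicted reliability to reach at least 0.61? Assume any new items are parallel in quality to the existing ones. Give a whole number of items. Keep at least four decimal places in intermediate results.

First, r for the 13-item form: n = 13/30 = 0.4333, so r_13 = 0.4333·0.567/(1 + (0.4333 − 1)·0.567) = 0.3620
Then solve for n' with r_old = 0.3620, r_target = 0.61: n' = 0.61(1 − 0.3620)/[0.3620(1 − 0.61)] = 2.7566
Items = 2.7566 × 13 ≈ 35.84 → 36

36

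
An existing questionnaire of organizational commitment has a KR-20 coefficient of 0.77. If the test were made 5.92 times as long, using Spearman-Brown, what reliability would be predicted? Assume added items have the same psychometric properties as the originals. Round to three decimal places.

0.952

r_new = (5.92 × 0.77) / (1 + (5.92 − 1) × 0.77)
     = 4.5584 / 4.7884 = 0.9520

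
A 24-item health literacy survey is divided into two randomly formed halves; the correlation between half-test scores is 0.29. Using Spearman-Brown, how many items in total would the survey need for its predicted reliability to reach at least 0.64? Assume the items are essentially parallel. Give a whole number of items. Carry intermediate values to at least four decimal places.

r_full = 2(0.29)/(1 + 0.29) = 0.4496
Solve Spearman-Brown for n: n = 0.64(1 − 0.4496) / [0.4496(1 − 0.64)] = 2.1764
Items = 2.1764 × 24 ≈ 52.23 → 53

53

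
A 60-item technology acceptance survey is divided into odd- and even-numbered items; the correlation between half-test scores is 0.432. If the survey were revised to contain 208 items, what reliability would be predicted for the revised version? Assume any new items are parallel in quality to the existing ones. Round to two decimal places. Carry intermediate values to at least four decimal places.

First correct the split-half correlation to full-test reliability: r_full = 2 × 0.432 / (1 + 0.432) ≈ 0.6034
Then adjust to 208 items: n = 208/60 = 3.4667
r_new = n·r_full / (1 + (n − 1)·r_full) = 2.0918 / 2.4884 ≈ 0.8406

0.84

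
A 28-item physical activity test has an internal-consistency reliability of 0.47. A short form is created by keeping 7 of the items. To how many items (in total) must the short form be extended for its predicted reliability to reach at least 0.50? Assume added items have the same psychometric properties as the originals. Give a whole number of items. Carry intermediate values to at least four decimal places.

First, r for the 7-item form: n = 7/28 = 0.2500, so r_7 = 0.2500·0.47/(1 + (0.2500 − 1)·0.47) = 0.1815
Length factor from the short form to reach 0.50: n' = 0.50(1 − 0.1815) / [0.1815(1 − 0.50)] ≈ 4.5096
Items = 4.5096 × 7 ≈ 31.57 → 32

32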